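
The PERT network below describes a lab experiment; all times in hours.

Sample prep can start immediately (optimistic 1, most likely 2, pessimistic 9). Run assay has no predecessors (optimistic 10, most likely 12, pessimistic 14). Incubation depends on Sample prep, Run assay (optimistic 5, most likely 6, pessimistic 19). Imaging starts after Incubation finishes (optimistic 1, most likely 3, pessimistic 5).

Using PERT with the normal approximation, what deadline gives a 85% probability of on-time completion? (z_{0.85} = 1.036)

25.6 hours

te_Sample prep = (1 + 4·2 + 9)/6 = 18/6 = 3; σ²_Sample prep = ((9−1)/6)² = 1.778
te_Run assay = (10 + 4·12 + 14)/6 = 72/6 = 12; σ²_Run assay = ((14−10)/6)² = 0.444
te_Incubation = (5 + 4·6 + 19)/6 = 48/6 = 8; σ²_Incubation = ((19−5)/6)² = 5.444
te_Imaging = (1 + 4·3 + 5)/6 = 18/6 = 3; σ²_Imaging = ((5−1)/6)² = 0.444

Forward pass:
ES_Sample prep = 0; EF_Sample prep = 3
ES_Run assay = 0; EF_Run assay = 12
ES_Incubation = max(EF_Sample prep=3, EF_Run assay=12) = 12; EF_Incubation = 12+8 = 20
ES_Imaging = 20; EF_Imaging = 20+3 = 23
Expected project duration μ = 23 hours. Critical path: Run assay → Incubation → Imaging.

Variance along critical path = 0.444 + 5.444 + 0.444 = 6.333; σ = 2.517 hours.
D = μ + z·σ = 23 + 1.036·2.517 = 25.6 hours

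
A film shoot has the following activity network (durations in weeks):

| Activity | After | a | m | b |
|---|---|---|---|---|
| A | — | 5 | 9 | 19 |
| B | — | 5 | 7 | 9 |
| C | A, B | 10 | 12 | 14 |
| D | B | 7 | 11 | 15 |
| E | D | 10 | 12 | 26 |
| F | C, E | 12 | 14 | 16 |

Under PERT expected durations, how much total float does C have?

te_A = (5 + 4·9 + 19)/6 = 60/6 = 10
te_B = (5 + 4·7 + 9)/6 = 42/6 = 7
te_C = (10 + 4·12 + 14)/6 = 72/6 = 12
te_D = (7 + 4·11 + 15)/6 = 66/6 = 11
te_E = (10 + 4·12 + 26)/6 = 84/6 = 14
te_F = (12 + 4·14 + 16)/6 = 84/6 = 14

Forward pass:
ES_A = 0; EF_A = 10
ES_B = 0; EF_B = 7
ES_C = max(EF_A=10, EF_B=7) = 10; EF_C = 10+12 = 22
ES_D = 7; EF_D = 7+11 = 18
ES_E = 18; EF_E = 18+14 = 32
ES_F = max(EF_C=22, EF_E=32) = 32; EF_F = 32+14 = 46
Expected project duration μ = 46 weeks. Critical path: B → D → E → F.

Backward pass:
LF_F = 46; LS_F = 46−14 = 32
LF_E = LS_F = 32; LS_E = 32−14 = 18
LF_D = LS_E = 18; LS_D = 18−11 = 7
LF_C = LS_F = 32; LS_C = 32−12 = 20
LF_B = min(LS_C=20, LS_D=7) = 7; LS_B = 7−7 = 0
LF_A = LS_C = 20; LS_A = 20−10 = 10
Slack_C = LS_C − ES_C = 20 − 10 = 10

10 weeks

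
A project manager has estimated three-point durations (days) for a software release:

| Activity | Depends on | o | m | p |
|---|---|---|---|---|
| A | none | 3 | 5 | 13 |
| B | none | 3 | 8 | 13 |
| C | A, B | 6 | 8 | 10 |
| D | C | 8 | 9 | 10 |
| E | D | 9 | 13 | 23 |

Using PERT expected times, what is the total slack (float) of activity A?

te_A = (3 + 4·5 + 13)/6 = 36/6 = 6
te_B = (3 + 4·8 + 13)/6 = 48/6 = 8
te_C = (6 + 4·8 + 10)/6 = 48/6 = 8
te_D = (8 + 4·9 + 10)/6 = 54/6 = 9
te_E = (9 + 4·13 + 23)/6 = 84/6 = 14

Forward pass:
ES_A = 0; EF_A = 6
ES_B = 0; EF_B = 8
ES_C = max(EF_A=6, EF_B=8) = 8; EF_C = 8+8 = 16
ES_D = 16; EF_D = 16+9 = 25
ES_E = 25; EF_E = 25+14 = 39
Expected project duration μ = 39 days. Critical path: B → C → D → E.

Backward pass:
LF_E = 39; LS_E = 39−14 = 25
LF_D = LS_E = 25; LS_D = 25−9 = 16
LF_C = LS_D = 16; LS_C = 16−8 = 8
LF_B = LS_C = 8; LS_B = 8−8 = 0
LF_A = LS_C = 8; LS_A = 8−6 = 2
Slack_A = LS_A − ES_A = 2 − 0 = 2

2 days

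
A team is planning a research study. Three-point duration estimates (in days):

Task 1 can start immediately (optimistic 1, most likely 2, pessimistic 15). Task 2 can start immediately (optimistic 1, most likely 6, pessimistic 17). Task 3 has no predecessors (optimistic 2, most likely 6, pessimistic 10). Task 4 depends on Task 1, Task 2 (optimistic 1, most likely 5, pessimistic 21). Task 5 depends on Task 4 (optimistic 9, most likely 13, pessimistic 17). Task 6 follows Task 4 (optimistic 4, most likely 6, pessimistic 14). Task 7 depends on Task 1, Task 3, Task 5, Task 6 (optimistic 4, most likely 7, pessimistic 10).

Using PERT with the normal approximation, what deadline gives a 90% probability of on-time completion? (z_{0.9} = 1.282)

te_Task 1 = (1 + 4·2 + 15)/6 = 24/6 = 4; σ²_Task 1 = ((15−1)/6)² = 5.444
te_Task 2 = (1 + 4·6 + 17)/6 = 42/6 = 7; σ²_Task 2 = ((17−1)/6)² = 7.111
te_Task 3 = (2 + 4·6 + 10)/6 = 36/6 = 6; σ²_Task 3 = ((10−2)/6)² = 1.778
te_Task 4 = (1 + 4·5 + 21)/6 = 42/6 = 7; σ²_Task 4 = ((21−1)/6)² = 11.111
te_Task 5 = (9 + 4·13 + 17)/6 = 78/6 = 13; σ²_Task 5 = ((17−9)/6)² = 1.778
te_Task 6 = (4 + 4·6 + 14)/6 = 42/6 = 7; σ²_Task 6 = ((14−4)/6)² = 2.778
te_Task 7 = (4 + 4·7 + 10)/6 = 42/6 = 7; σ²_Task 7 = ((10−4)/6)² = 1.000

Forward pass:
ES_Task 1 = 0; EF_Task 1 = 4
ES_Task 2 = 0; EF_Task 2 = 7
ES_Task 3 = 0; EF_Task 3 = 6
ES_Task 4 = max(EF_Task 1=4, EF_Task 2=7) = 7; EF_Task 4 = 7+7 = 14
ES_Task 5 = 14; EF_Task 5 = 14+13 = 27
ES_Task 6 = 14; EF_Task 6 = 14+7 = 21
ES_Task 7 = max(EF_Task 1=4, EF_Task 3=6, EF_Task 5=27, EF_Task 6=21) = 27; EF_Task 7 = 27+7 = 34
Expected project duration μ = 34 days. Critical path: Task 2 → Task 4 → Task 5 → Task 7.

Variance along critical path = 7.111 + 11.111 + 1.778 + 1.000 = 21.000; σ = 4.583 days.
D = μ + z·σ = 34 + 1.282·4.583 = 39.9 days

39.9 days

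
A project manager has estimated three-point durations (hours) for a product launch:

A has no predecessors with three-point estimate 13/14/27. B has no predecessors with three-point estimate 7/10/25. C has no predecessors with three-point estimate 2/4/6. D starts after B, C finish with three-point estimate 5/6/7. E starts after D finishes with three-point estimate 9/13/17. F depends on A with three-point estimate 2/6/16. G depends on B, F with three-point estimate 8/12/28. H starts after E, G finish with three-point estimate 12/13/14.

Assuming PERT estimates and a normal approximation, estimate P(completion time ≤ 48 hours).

te_A = (13 + 4·14 + 27)/6 = 96/6 = 16; σ²_A = ((27−13)/6)² = 5.444
te_B = (7 + 4·10 + 25)/6 = 72/6 = 12; σ²_B = ((25−7)/6)² = 9.000
te_C = (2 + 4·4 + 6)/6 = 24/6 = 4; σ²_C = ((6−2)/6)² = 0.444
te_D = (5 + 4·6 + 7)/6 = 36/6 = 6; σ²_D = ((7−5)/6)² = 0.111
te_E = (9 + 4·13 + 17)/6 = 78/6 = 13; σ²_E = ((17−9)/6)² = 1.778
te_F = (2 + 4·6 + 16)/6 = 42/6 = 7; σ²_F = ((16−2)/6)² = 5.444
te_G = (8 + 4·12 + 28)/6 = 84/6 = 14; σ²_G = ((28−8)/6)² = 11.111
te_H = (12 + 4·13 + 14)/6 = 78/6 = 13; σ²_H = ((14−12)/6)² = 0.111

Forward pass:
ES_A = 0; EF_A = 16
ES_B = 0; EF_B = 12
ES_C = 0; EF_C = 4
ES_D = max(EF_B=12, EF_C=4) = 12; EF_D = 12+6 = 18
ES_E = 18; EF_E = 18+13 = 31
ES_F = 16; EF_F = 16+7 = 23
ES_G = max(EF_B=12, EF_F=23) = 23; EF_G = 23+14 = 37
ES_H = max(EF_E=31, EF_G=37) = 37; EF_H = 37+13 = 50
Expected project duration μ = 50 hours. Critical path: A → F → G → H.

Variance along critical path = 5.444 + 5.444 + 11.111 + 0.111 = 22.111; σ = √22.111 = 4.702 hours.
Z = (48 − 50) / 4.702 = -0.425
P(T ≤ 48) = Φ(-0.425) ≈ 0.335

0.335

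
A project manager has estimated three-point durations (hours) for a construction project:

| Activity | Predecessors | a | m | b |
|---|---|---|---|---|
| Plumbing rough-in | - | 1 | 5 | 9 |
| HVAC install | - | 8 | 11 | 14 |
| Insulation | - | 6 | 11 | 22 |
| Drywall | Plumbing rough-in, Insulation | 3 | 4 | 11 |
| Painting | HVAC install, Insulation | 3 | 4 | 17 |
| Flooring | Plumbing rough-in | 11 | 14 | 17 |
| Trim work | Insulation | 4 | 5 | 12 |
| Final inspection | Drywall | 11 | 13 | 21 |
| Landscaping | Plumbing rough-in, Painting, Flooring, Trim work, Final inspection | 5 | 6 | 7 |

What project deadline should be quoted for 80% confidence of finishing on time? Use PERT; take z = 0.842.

te_Plumbing rough-in = (1 + 4·5 + 9)/6 = 30/6 = 5; σ²_Plumbing rough-in = ((9−1)/6)² = 1.778
te_HVAC install = (8 + 4·11 + 14)/6 = 66/6 = 11; σ²_HVAC install = ((14−8)/6)² = 1.000
te_Insulation = (6 + 4·11 + 22)/6 = 72/6 = 12; σ²_Insulation = ((22−6)/6)² = 7.111
te_Drywall = (3 + 4·4 + 11)/6 = 30/6 = 5; σ²_Drywall = ((11−3)/6)² = 1.778
te_Painting = (3 + 4·4 + 17)/6 = 36/6 = 6; σ²_Painting = ((17−3)/6)² = 5.444
te_Flooring = (11 + 4·14 + 17)/6 = 84/6 = 14; σ²_Flooring = ((17−11)/6)² = 1.000
te_Trim work = (4 + 4·5 + 12)/6 = 36/6 = 6; σ²_Trim work = ((12−4)/6)² = 1.778
te_Final inspection = (11 + 4·13 + 21)/6 = 84/6 = 14; σ²_Final inspection = ((21−11)/6)² = 2.778
te_Landscaping = (5 + 4·6 + 7)/6 = 36/6 = 6; σ²_Landscaping = ((7−5)/6)² = 0.111

Forward pass:
ES_Plumbing rough-in = 0; EF_Plumbing rough-in = 5
ES_HVAC install = 0; EF_HVAC install = 11
ES_Insulation = 0; EF_Insulation = 12
ES_Drywall = max(EF_Plumbing rough-in=5, EF_Insulation=12) = 12; EF_Drywall = 12+5 = 17
ES_Painting = max(EF_HVAC install=11, EF_Insulation=12) = 12; EF_Painting = 12+6 = 18
ES_Flooring = 5; EF_Flooring = 5+14 = 19
ES_Trim work = 12; EF_Trim work = 12+6 = 18
ES_Final inspection = 17; EF_Final inspection = 17+14 = 31
ES_Landscaping = max(EF_Plumbing rough-in=5, EF_Painting=18, EF_Flooring=19, EF_Trim work=18, EF_Final inspection=31) = 31; EF_Landscaping = 31+6 = 37
Expected project duration μ = 37 hours. Critical path: Insulation → Drywall → Final inspection → Landscaping.

Variance along critical path = 7.111 + 1.778 + 2.778 + 0.111 = 11.778; σ = 3.432 hours.
D = μ + z·σ = 37 + 0.842·3.432 = 39.9 hours

39.9 hours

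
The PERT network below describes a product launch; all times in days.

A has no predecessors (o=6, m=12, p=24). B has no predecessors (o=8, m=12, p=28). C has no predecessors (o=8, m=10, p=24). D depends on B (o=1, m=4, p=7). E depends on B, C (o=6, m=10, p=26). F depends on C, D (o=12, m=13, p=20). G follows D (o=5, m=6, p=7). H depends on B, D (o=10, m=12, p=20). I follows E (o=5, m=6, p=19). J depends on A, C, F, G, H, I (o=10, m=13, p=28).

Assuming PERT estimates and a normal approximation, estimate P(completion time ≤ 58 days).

te_A = (6 + 4·12 + 24)/6 = 78/6 = 13; σ²_A = ((24−6)/6)² = 9.000
te_B = (8 + 4·12 + 28)/6 = 84/6 = 14; σ²_B = ((28−8)/6)² = 11.111
te_C = (8 + 4·10 + 24)/6 = 72/6 = 12; σ²_C = ((24−8)/6)² = 7.111
te_D = (1 + 4·4 + 7)/6 = 24/6 = 4; σ²_D = ((7−1)/6)² = 1.000
te_E = (6 + 4·10 + 26)/6 = 72/6 = 12; σ²_E = ((26−6)/6)² = 11.111
te_F = (12 + 4·13 + 20)/6 = 84/6 = 14; σ²_F = ((20−12)/6)² = 1.778
te_G = (5 + 4·6 + 7)/6 = 36/6 = 6; σ²_G = ((7−5)/6)² = 0.111
te_H = (10 + 4·12 + 20)/6 = 78/6 = 13; σ²_H = ((20−10)/6)² = 2.778
te_I = (5 + 4·6 + 19)/6 = 48/6 = 8; σ²_I = ((19−5)/6)² = 5.444
te_J = (10 + 4·13 + 28)/6 = 90/6 = 15; σ²_J = ((28−10)/6)² = 9.000

Forward pass:
ES_A = 0; EF_A = 13
ES_B = 0; EF_B = 14
ES_C = 0; EF_C = 12
ES_D = 14; EF_D = 14+4 = 18
ES_E = max(EF_B=14, EF_C=12) = 14; EF_E = 14+12 = 26
ES_F = max(EF_C=12, EF_D=18) = 18; EF_F = 18+14 = 32
ES_G = 18; EF_G = 18+6 = 24
ES_H = max(EF_B=14, EF_D=18) = 18; EF_H = 18+13 = 31
ES_I = 26; EF_I = 26+8 = 34
ES_J = max(EF_A=13, EF_C=12, EF_F=32, EF_G=24, EF_H=31, EF_I=34) = 34; EF_J = 34+15 = 49
Expected project duration μ = 49 days. Critical path: B → E → I → J.

Variance along critical path = 11.111 + 11.111 + 5.444 + 9.000 = 36.667; σ = √36.667 = 6.055 days.
Z = (58 − 49) / 6.055 = 1.486
P(T ≤ 58) = Φ(1.486) ≈ 0.931

0.931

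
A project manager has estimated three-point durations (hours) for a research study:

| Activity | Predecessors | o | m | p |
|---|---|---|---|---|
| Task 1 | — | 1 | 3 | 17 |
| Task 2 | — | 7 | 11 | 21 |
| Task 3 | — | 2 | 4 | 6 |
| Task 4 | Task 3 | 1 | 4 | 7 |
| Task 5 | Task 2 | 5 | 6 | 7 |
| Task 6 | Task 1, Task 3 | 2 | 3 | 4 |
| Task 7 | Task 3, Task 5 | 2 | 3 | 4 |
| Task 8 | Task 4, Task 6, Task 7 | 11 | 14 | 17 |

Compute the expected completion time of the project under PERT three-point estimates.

te_Task 1 = (1 + 4·3 + 17)/6 = 30/6 = 5
te_Task 2 = (7 + 4·11 + 21)/6 = 72/6 = 12
te_Task 3 = (2 + 4·4 + 6)/6 = 24/6 = 4
te_Task 4 = (1 + 4·4 + 7)/6 = 24/6 = 4
te_Task 5 = (5 + 4·6 + 7)/6 = 36/6 = 6
te_Task 6 = (2 + 4·3 + 4)/6 = 18/6 = 3
te_Task 7 = (2 + 4·3 + 4)/6 = 18/6 = 3
te_Task 8 = (11 + 4·14 + 17)/6 = 84/6 = 14

Forward pass:
ES_Task 1 = 0; EF_Task 1 = 5
ES_Task 2 = 0; EF_Task 2 = 12
ES_Task 3 = 0; EF_Task 3 = 4
ES_Task 4 = 4; EF_Task 4 = 4+4 = 8
ES_Task 5 = 12; EF_Task 5 = 12+6 = 18
ES_Task 6 = max(EF_Task 1=5, EF_Task 3=4) = 5; EF_Task 6 = 5+3 = 8
ES_Task 7 = max(EF_Task 3=4, EF_Task 5=18) = 18; EF_Task 7 = 18+3 = 21
ES_Task 8 = max(EF_Task 4=8, EF_Task 6=8, EF_Task 7=21) = 21; EF_Task 8 = 21+14 = 35
Expected project duration μ = 35 hours. Critical path: Task 2 → Task 5 → Task 7 → Task 8.

35 hours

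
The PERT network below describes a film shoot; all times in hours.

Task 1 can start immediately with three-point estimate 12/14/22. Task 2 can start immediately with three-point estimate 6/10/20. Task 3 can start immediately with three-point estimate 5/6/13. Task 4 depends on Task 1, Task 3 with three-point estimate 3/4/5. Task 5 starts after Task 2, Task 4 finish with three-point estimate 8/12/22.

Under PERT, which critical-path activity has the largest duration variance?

te_Task 1 = (12 + 4·14 + 22)/6 = 90/6 = 15; σ²_Task 1 = ((22−12)/6)² = 2.778
te_Task 2 = (6 + 4·10 + 20)/6 = 66/6 = 11; σ²_Task 2 = ((20−6)/6)² = 5.444
te_Task 3 = (5 + 4·6 + 13)/6 = 42/6 = 7; σ²_Task 3 = ((13−5)/6)² = 1.778
te_Task 4 = (3 + 4·4 + 5)/6 = 24/6 = 4; σ²_Task 4 = ((5−3)/6)² = 0.111
te_Task 5 = (8 + 4·12 + 22)/6 = 78/6 = 13; σ²_Task 5 = ((22−8)/6)² = 5.444

Forward pass:
ES_Task 1 = 0; EF_Task 1 = 15
ES_Task 2 = 0; EF_Task 2 = 11
ES_Task 3 = 0; EF_Task 3 = 7
ES_Task 4 = max(EF_Task 1=15, EF_Task 3=7) = 15; EF_Task 4 = 15+4 = 19
ES_Task 5 = max(EF_Task 2=11, EF_Task 4=19) = 19; EF_Task 5 = 19+13 = 32
Expected project duration μ = 32 hours. Critical path: Task 1 → Task 4 → Task 5.

Variances on critical path: σ²_Task 1=2.778, σ²_Task 4=0.111, σ²_Task 5=5.444.
Largest is σ²_Task 5 = 5.444.

Task 5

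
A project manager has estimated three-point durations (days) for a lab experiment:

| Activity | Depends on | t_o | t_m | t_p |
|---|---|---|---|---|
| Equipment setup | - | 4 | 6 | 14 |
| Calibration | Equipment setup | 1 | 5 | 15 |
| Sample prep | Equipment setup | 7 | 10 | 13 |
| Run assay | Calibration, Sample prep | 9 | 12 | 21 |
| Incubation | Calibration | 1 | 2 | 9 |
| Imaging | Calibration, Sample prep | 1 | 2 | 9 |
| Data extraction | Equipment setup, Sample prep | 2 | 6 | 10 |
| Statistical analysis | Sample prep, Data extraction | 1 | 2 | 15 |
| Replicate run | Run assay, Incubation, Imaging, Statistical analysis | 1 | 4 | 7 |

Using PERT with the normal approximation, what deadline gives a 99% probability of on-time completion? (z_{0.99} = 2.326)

te_Equipment setup = (4 + 4·6 + 14)/6 = 42/6 = 7; σ²_Equipment setup = ((14−4)/6)² = 2.778
te_Calibration = (1 + 4·5 + 15)/6 = 36/6 = 6; σ²_Calibration = ((15−1)/6)² = 5.444
te_Sample prep = (7 + 4·10 + 13)/6 = 60/6 = 10; σ²_Sample prep = ((13−7)/6)² = 1.000
te_Run assay = (9 + 4·12 + 21)/6 = 78/6 = 13; σ²_Run assay = ((21−9)/6)² = 4.000
te_Incubation = (1 + 4·2 + 9)/6 = 18/6 = 3; σ²_Incubation = ((9−1)/6)² = 1.778
te_Imaging = (1 + 4·2 + 9)/6 = 18/6 = 3; σ²_Imaging = ((9−1)/6)² = 1.778
te_Data extraction = (2 + 4·6 + 10)/6 = 36/6 = 6; σ²_Data extraction = ((10−2)/6)² = 1.778
te_Statistical analysis = (1 + 4·2 + 15)/6 = 24/6 = 4; σ²_Statistical analysis = ((15−1)/6)² = 5.444
te_Replicate run = (1 + 4·4 + 7)/6 = 24/6 = 4; σ²_Replicate run = ((7−1)/6)² = 1.000

Forward pass:
ES_Equipment setup = 0; EF_Equipment setup = 7
ES_Calibration = 7; EF_Calibration = 7+6 = 13
ES_Sample prep = 7; EF_Sample prep = 7+10 = 17
ES_Run assay = max(EF_Calibration=13, EF_Sample prep=17) = 17; EF_Run assay = 17+13 = 30
ES_Incubation = 13; EF_Incubation = 13+3 = 16
ES_Imaging = max(EF_Calibration=13, EF_Sample prep=17) = 17; EF_Imaging = 17+3 = 20
ES_Data extraction = max(EF_Equipment setup=7, EF_Sample prep=17) = 17; EF_Data extraction = 17+6 = 23
ES_Statistical analysis = max(EF_Sample prep=17, EF_Data extraction=23) = 23; EF_Statistical analysis = 23+4 = 27
ES_Replicate run = max(EF_Run assay=30, EF_Incubation=16, EF_Imaging=20, EF_Statistical analysis=27) = 30; EF_Replicate run = 30+4 = 34
Expected project duration μ = 34 days. Critical path: Equipment setup → Sample prep → Run assay → Replicate run.

Variance along critical path = 2.778 + 1.000 + 4.000 + 1.000 = 8.778; σ = 2.963 days.
D = μ + z·σ = 34 + 2.326·2.963 = 40.9 days

40.9 days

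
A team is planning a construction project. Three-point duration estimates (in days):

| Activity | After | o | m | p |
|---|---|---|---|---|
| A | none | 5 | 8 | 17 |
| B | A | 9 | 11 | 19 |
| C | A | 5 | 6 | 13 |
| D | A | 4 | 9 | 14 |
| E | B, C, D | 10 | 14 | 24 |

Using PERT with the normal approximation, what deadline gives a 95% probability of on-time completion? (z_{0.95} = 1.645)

41.8 days

te_A = (5 + 4·8 + 17)/6 = 54/6 = 9; σ²_A = ((17−5)/6)² = 4.000
te_B = (9 + 4·11 + 19)/6 = 72/6 = 12; σ²_B = ((19−9)/6)² = 2.778
te_C = (5 + 4·6 + 13)/6 = 42/6 = 7; σ²_C = ((13−5)/6)² = 1.778
te_D = (4 + 4·9 + 14)/6 = 54/6 = 9; σ²_D = ((14−4)/6)² = 2.778
te_E = (10 + 4·14 + 24)/6 = 90/6 = 15; σ²_E = ((24−10)/6)² = 5.444

Forward pass:
ES_A = 0; EF_A = 9
ES_B = 9; EF_B = 9+12 = 21
ES_C = 9; EF_C = 9+7 = 16
ES_D = 9; EF_D = 9+9 = 18
ES_E = max(EF_B=21, EF_C=16, EF_D=18) = 21; EF_E = 21+15 = 36
Expected project duration μ = 36 days. Critical path: A → B → E.

Variance along critical path = 4.000 + 2.778 + 5.444 = 12.222; σ = 3.496 days.
D = μ + z·σ = 36 + 1.645·3.496 = 41.8 days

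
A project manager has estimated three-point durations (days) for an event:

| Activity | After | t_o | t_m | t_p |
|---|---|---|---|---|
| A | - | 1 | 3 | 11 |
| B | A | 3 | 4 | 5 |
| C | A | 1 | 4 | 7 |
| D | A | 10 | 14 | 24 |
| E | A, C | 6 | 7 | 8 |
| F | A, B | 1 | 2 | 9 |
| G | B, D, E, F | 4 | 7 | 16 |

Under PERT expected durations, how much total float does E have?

4 days

te_A = (1 + 4·3 + 11)/6 = 24/6 = 4
te_B = (3 + 4·4 + 5)/6 = 24/6 = 4
te_C = (1 + 4·4 + 7)/6 = 24/6 = 4
te_D = (10 + 4·14 + 24)/6 = 90/6 = 15
te_E = (6 + 4·7 + 8)/6 = 42/6 = 7
te_F = (1 + 4·2 + 9)/6 = 18/6 = 3
te_G = (4 + 4·7 + 16)/6 = 48/6 = 8

Forward pass:
ES_A = 0; EF_A = 4
ES_B = 4; EF_B = 4+4 = 8
ES_C = 4; EF_C = 4+4 = 8
ES_D = 4; EF_D = 4+15 = 19
ES_E = max(EF_A=4, EF_C=8) = 8; EF_E = 8+7 = 15
ES_F = max(EF_A=4, EF_B=8) = 8; EF_F = 8+3 = 11
ES_G = max(EF_B=8, EF_D=19, EF_E=15, EF_F=11) = 19; EF_G = 19+8 = 27
Expected project duration μ = 27 days. Critical path: A → D → G.

Backward pass:
LF_G = 27; LS_G = 27−8 = 19
LF_F = LS_G = 19; LS_F = 19−3 = 16
LF_E = LS_G = 19; LS_E = 19−7 = 12
LF_D = LS_G = 19; LS_D = 19−15 = 4
LF_C = LS_E = 12; LS_C = 12−4 = 8
LF_B = min(LS_F=16, LS_G=19) = 16; LS_B = 16−4 = 12
LF_A = min(LS_B=12, LS_C=8, LS_D=4, LS_E=12, LS_F=16) = 4; LS_A = 4−4 = 0
Slack_E = LS_E − ES_E = 12 − 8 = 4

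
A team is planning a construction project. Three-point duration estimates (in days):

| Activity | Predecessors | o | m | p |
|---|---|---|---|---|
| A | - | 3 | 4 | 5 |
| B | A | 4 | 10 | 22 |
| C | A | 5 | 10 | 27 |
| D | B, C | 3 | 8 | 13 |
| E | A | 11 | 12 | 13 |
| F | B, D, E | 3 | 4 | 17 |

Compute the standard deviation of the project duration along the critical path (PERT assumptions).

4.67 days

te_A = (3 + 4·4 + 5)/6 = 24/6 = 4; σ²_A = ((5−3)/6)² = 0.111
te_B = (4 + 4·10 + 22)/6 = 66/6 = 11; σ²_B = ((22−4)/6)² = 9.000
te_C = (5 + 4·10 + 27)/6 = 72/6 = 12; σ²_C = ((27−5)/6)² = 13.444
te_D = (3 + 4·8 + 13)/6 = 48/6 = 8; σ²_D = ((13−3)/6)² = 2.778
te_E = (11 + 4·12 + 13)/6 = 72/6 = 12; σ²_E = ((13−11)/6)² = 0.111
te_F = (3 + 4·4 + 17)/6 = 36/6 = 6; σ²_F = ((17−3)/6)² = 5.444

Forward pass:
ES_A = 0; EF_A = 4
ES_B = 4; EF_B = 4+11 = 15
ES_C = 4; EF_C = 4+12 = 16
ES_D = max(EF_B=15, EF_C=16) = 16; EF_D = 16+8 = 24
ES_E = 4; EF_E = 4+12 = 16
ES_F = max(EF_B=15, EF_D=24, EF_E=16) = 24; EF_F = 24+6 = 30
Expected project duration μ = 30 days. Critical path: A → C → D → F.

Variance along critical path = 0.111 + 13.444 + 2.778 + 5.444 = 21.778
σ = √21.778 = 4.667 days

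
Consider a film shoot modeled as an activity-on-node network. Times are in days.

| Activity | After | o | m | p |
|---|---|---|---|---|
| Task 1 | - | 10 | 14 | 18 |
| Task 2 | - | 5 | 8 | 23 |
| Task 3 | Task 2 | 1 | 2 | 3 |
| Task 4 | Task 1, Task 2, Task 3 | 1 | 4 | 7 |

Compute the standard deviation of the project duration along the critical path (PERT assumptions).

1.67 days

te_Task 1 = (10 + 4·14 + 18)/6 = 84/6 = 14; σ²_Task 1 = ((18−10)/6)² = 1.778
te_Task 2 = (5 + 4·8 + 23)/6 = 60/6 = 10; σ²_Task 2 = ((23−5)/6)² = 9.000
te_Task 3 = (1 + 4·2 + 3)/6 = 12/6 = 2; σ²_Task 3 = ((3−1)/6)² = 0.111
te_Task 4 = (1 + 4·4 + 7)/6 = 24/6 = 4; σ²_Task 4 = ((7−1)/6)² = 1.000

Forward pass:
ES_Task 1 = 0; EF_Task 1 = 14
ES_Task 2 = 0; EF_Task 2 = 10
ES_Task 3 = 10; EF_Task 3 = 10+2 = 12
ES_Task 4 = max(EF_Task 1=14, EF_Task 2=10, EF_Task 3=12) = 14; EF_Task 4 = 14+4 = 18
Expected project duration μ = 18 days. Critical path: Task 1 → Task 4.

Variance along critical path = 1.778 + 1.000 = 2.778
σ = √2.778 = 1.667 days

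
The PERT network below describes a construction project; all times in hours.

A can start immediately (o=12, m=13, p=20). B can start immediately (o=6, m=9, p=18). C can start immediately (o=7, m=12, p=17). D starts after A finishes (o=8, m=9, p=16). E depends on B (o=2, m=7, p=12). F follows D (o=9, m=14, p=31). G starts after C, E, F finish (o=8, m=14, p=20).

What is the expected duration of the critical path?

te_A = (12 + 4·13 + 20)/6 = 84/6 = 14
te_B = (6 + 4·9 + 18)/6 = 60/6 = 10
te_C = (7 + 4·12 + 17)/6 = 72/6 = 12
te_D = (8 + 4·9 + 16)/6 = 60/6 = 10
te_E = (2 + 4·7 + 12)/6 = 42/6 = 7
te_F = (9 + 4·14 + 31)/6 = 96/6 = 16
te_G = (8 + 4·14 + 20)/6 = 84/6 = 14

Forward pass:
ES_A = 0; EF_A = 14
ES_B = 0; EF_B = 10
ES_C = 0; EF_C = 12
ES_D = 14; EF_D = 14+10 = 24
ES_E = 10; EF_E = 10+7 = 17
ES_F = 24; EF_F = 24+16 = 40
ES_G = max(EF_C=12, EF_E=17, EF_F=40) = 40; EF_G = 40+14 = 54
Expected project duration μ = 54 hours. Critical path: A → D → F → G.

54 hours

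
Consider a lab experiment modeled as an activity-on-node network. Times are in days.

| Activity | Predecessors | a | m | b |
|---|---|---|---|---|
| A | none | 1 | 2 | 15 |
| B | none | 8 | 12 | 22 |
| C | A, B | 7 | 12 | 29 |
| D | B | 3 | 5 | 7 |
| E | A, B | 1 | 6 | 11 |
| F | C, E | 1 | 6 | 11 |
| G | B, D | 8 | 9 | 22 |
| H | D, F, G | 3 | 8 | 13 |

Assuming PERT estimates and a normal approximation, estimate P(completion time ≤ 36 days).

te_A = (1 + 4·2 + 15)/6 = 24/6 = 4; σ²_A = ((15−1)/6)² = 5.444
te_B = (8 + 4·12 + 22)/6 = 78/6 = 13; σ²_B = ((22−8)/6)² = 5.444
te_C = (7 + 4·12 + 29)/6 = 84/6 = 14; σ²_C = ((29−7)/6)² = 13.444
te_D = (3 + 4·5 + 7)/6 = 30/6 = 5; σ²_D = ((7−3)/6)² = 0.444
te_E = (1 + 4·6 + 11)/6 = 36/6 = 6; σ²_E = ((11−1)/6)² = 2.778
te_F = (1 + 4·6 + 11)/6 = 36/6 = 6; σ²_F = ((11−1)/6)² = 2.778
te_G = (8 + 4·9 + 22)/6 = 66/6 = 11; σ²_G = ((22−8)/6)² = 5.444
te_H = (3 + 4·8 + 13)/6 = 48/6 = 8; σ²_H = ((13−3)/6)² = 2.778

Forward pass:
ES_A = 0; EF_A = 4
ES_B = 0; EF_B = 13
ES_C = max(EF_A=4, EF_B=13) = 13; EF_C = 13+14 = 27
ES_D = 13; EF_D = 13+5 = 18
ES_E = max(EF_A=4, EF_B=13) = 13; EF_E = 13+6 = 19
ES_F = max(EF_C=27, EF_E=19) = 27; EF_F = 27+6 = 33
ES_G = max(EF_B=13, EF_D=18) = 18; EF_G = 18+11 = 29
ES_H = max(EF_D=18, EF_F=33, EF_G=29) = 33; EF_H = 33+8 = 41
Expected project duration μ = 41 days. Critical path: B → C → F → H.

Variance along critical path = 5.444 + 13.444 + 2.778 + 2.778 = 24.444; σ = √24.444 = 4.944 days.
Z = (36 − 41) / 4.944 = -1.011
P(T ≤ 36) = Φ(-1.011) ≈ 0.156

0.156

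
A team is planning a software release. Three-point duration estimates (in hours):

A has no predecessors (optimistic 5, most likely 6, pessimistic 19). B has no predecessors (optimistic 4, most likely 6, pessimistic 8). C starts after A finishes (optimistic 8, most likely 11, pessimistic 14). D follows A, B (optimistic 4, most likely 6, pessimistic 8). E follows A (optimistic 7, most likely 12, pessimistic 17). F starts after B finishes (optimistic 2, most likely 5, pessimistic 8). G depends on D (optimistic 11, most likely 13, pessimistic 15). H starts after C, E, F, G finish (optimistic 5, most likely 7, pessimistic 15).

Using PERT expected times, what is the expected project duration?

te_A = (5 + 4·6 + 19)/6 = 48/6 = 8
te_B = (4 + 4·6 + 8)/6 = 36/6 = 6
te_C = (8 + 4·11 + 14)/6 = 66/6 = 11
te_D = (4 + 4·6 + 8)/6 = 36/6 = 6
te_E = (7 + 4·12 + 17)/6 = 72/6 = 12
te_F = (2 + 4·5 + 8)/6 = 30/6 = 5
te_G = (11 + 4·13 + 15)/6 = 78/6 = 13
te_H = (5 + 4·7 + 15)/6 = 48/6 = 8

Forward pass:
ES_A = 0; EF_A = 8
ES_B = 0; EF_B = 6
ES_C = 8; EF_C = 8+11 = 19
ES_D = max(EF_A=8, EF_B=6) = 8; EF_D = 8+6 = 14
ES_E = 8; EF_E = 8+12 = 20
ES_F = 6; EF_F = 6+5 = 11
ES_G = 14; EF_G = 14+13 = 27
ES_H = max(EF_C=19, EF_E=20, EF_F=11, EF_G=27) = 27; EF_H = 27+8 = 35
Expected project duration μ = 35 hours. Critical path: A → D → G → H.

35 hours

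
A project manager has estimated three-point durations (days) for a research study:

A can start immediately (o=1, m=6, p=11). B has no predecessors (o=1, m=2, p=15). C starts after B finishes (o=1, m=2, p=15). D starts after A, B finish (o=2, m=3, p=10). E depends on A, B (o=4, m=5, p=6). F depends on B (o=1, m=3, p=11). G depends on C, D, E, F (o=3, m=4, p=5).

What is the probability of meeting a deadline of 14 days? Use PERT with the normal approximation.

te_A = (1 + 4·6 + 11)/6 = 36/6 = 6; σ²_A = ((11−1)/6)² = 2.778
te_B = (1 + 4·2 + 15)/6 = 24/6 = 4; σ²_B = ((15−1)/6)² = 5.444
te_C = (1 + 4·2 + 15)/6 = 24/6 = 4; σ²_C = ((15−1)/6)² = 5.444
te_D = (2 + 4·3 + 10)/6 = 24/6 = 4; σ²_D = ((10−2)/6)² = 1.778
te_E = (4 + 4·5 + 6)/6 = 30/6 = 5; σ²_E = ((6−4)/6)² = 0.111
te_F = (1 + 4·3 + 11)/6 = 24/6 = 4; σ²_F = ((11−1)/6)² = 2.778
te_G = (3 + 4·4 + 5)/6 = 24/6 = 4; σ²_G = ((5−3)/6)² = 0.111

Forward pass:
ES_A = 0; EF_A = 6
ES_B = 0; EF_B = 4
ES_C = 4; EF_C = 4+4 = 8
ES_D = max(EF_A=6, EF_B=4) = 6; EF_D = 6+4 = 10
ES_E = max(EF_A=6, EF_B=4) = 6; EF_E = 6+5 = 11
ES_F = 4; EF_F = 4+4 = 8
ES_G = max(EF_C=8, EF_D=10, EF_E=11, EF_F=8) = 11; EF_G = 11+4 = 15
Expected project duration μ = 15 days. Critical path: A → E → G.

Variance along critical path = 2.778 + 0.111 + 0.111 = 3.000; σ = √3.000 = 1.732 days.
Z = (14 − 15) / 1.732 = -0.577
P(T ≤ 14) = Φ(-0.577) ≈ 0.282

0.282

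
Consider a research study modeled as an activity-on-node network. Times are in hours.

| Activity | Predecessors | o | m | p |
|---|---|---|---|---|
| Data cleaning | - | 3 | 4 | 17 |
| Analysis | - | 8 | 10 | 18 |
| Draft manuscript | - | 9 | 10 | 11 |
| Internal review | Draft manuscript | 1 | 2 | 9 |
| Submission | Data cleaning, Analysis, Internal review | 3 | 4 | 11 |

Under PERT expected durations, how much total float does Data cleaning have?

7 hours

te_Data cleaning = (3 + 4·4 + 17)/6 = 36/6 = 6
te_Analysis = (8 + 4·10 + 18)/6 = 66/6 = 11
te_Draft manuscript = (9 + 4·10 + 11)/6 = 60/6 = 10
te_Internal review = (1 + 4·2 + 9)/6 = 18/6 = 3
te_Submission = (3 + 4·4 + 11)/6 = 30/6 = 5

Forward pass:
ES_Data cleaning = 0; EF_Data cleaning = 6
ES_Analysis = 0; EF_Analysis = 11
ES_Draft manuscript = 0; EF_Draft manuscript = 10
ES_Internal review = 10; EF_Internal review = 10+3 = 13
ES_Submission = max(EF_Data cleaning=6, EF_Analysis=11, EF_Internal review=13) = 13; EF_Submission = 13+5 = 18
Expected project duration μ = 18 hours. Critical path: Draft manuscript → Internal review → Submission.

Backward pass:
LF_Submission = 18; LS_Submission = 18−5 = 13
LF_Internal review = LS_Submission = 13; LS_Internal review = 13−3 = 10
LF_Draft manuscript = LS_Internal review = 10; LS_Draft manuscript = 10−10 = 0
LF_Analysis = LS_Submission = 13; LS_Analysis = 13−11 = 2
LF_Data cleaning = LS_Submission = 13; LS_Data cleaning = 13−6 = 7
Slack_Data cleaning = LS_Data cleaning − ES_Data cleaning = 7 − 0 = 7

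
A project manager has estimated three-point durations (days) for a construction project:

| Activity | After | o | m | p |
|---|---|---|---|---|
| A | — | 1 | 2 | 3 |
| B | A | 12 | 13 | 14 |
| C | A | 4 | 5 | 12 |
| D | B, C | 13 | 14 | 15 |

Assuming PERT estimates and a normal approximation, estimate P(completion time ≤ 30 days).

0.958

te_A = (1 + 4·2 + 3)/6 = 12/6 = 2; σ²_A = ((3−1)/6)² = 0.111
te_B = (12 + 4·13 + 14)/6 = 78/6 = 13; σ²_B = ((14−12)/6)² = 0.111
te_C = (4 + 4·5 + 12)/6 = 36/6 = 6; σ²_C = ((12−4)/6)² = 1.778
te_D = (13 + 4·14 + 15)/6 = 84/6 = 14; σ²_D = ((15−13)/6)² = 0.111

Forward pass:
ES_A = 0; EF_A = 2
ES_B = 2; EF_B = 2+13 = 15
ES_C = 2; EF_C = 2+6 = 8
ES_D = max(EF_B=15, EF_C=8) = 15; EF_D = 15+14 = 29
Expected project duration μ = 29 days. Critical path: A → B → D.

Variance along critical path = 0.111 + 0.111 + 0.111 = 0.333; σ = √0.333 = 0.577 days.
Z = (30 − 29) / 0.577 = 1.732
P(T ≤ 30) = Φ(1.732) ≈ 0.958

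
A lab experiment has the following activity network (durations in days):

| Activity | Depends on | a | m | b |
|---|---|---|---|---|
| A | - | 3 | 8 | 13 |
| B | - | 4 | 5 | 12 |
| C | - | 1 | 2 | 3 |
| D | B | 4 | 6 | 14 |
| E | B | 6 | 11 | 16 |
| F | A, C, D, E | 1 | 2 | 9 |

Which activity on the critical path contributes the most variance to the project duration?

E

te_A = (3 + 4·8 + 13)/6 = 48/6 = 8; σ²_A = ((13−3)/6)² = 2.778
te_B = (4 + 4·5 + 12)/6 = 36/6 = 6; σ²_B = ((12−4)/6)² = 1.778
te_C = (1 + 4·2 + 3)/6 = 12/6 = 2; σ²_C = ((3−1)/6)² = 0.111
te_D = (4 + 4·6 + 14)/6 = 42/6 = 7; σ²_D = ((14−4)/6)² = 2.778
te_E = (6 + 4·11 + 16)/6 = 66/6 = 11; σ²_E = ((16−6)/6)² = 2.778
te_F = (1 + 4·2 + 9)/6 = 18/6 = 3; σ²_F = ((9−1)/6)² = 1.778

Forward pass:
ES_A = 0; EF_A = 8
ES_B = 0; EF_B = 6
ES_C = 0; EF_C = 2
ES_D = 6; EF_D = 6+7 = 13
ES_E = 6; EF_E = 6+11 = 17
ES_F = max(EF_A=8, EF_C=2, EF_D=13, EF_E=17) = 17; EF_F = 17+3 = 20
Expected project duration μ = 20 days. Critical path: B → E → F.

Variances on critical path: σ²_B=1.778, σ²_E=2.778, σ²_F=1.778.
Largest is σ²_E = 2.778.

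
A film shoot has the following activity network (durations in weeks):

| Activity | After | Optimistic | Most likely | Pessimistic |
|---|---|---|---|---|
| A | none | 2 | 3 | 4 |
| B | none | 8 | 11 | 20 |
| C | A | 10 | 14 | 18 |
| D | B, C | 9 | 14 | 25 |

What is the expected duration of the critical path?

32 weeks

te_A = (2 + 4·3 + 4)/6 = 18/6 = 3
te_B = (8 + 4·11 + 20)/6 = 72/6 = 12
te_C = (10 + 4·14 + 18)/6 = 84/6 = 14
te_D = (9 + 4·14 + 25)/6 = 90/6 = 15

Forward pass:
ES_A = 0; EF_A = 3
ES_B = 0; EF_B = 12
ES_C = 3; EF_C = 3+14 = 17
ES_D = max(EF_B=12, EF_C=17) = 17; EF_D = 17+15 = 32
Expected project duration μ = 32 weeks. Critical path: A → C → D.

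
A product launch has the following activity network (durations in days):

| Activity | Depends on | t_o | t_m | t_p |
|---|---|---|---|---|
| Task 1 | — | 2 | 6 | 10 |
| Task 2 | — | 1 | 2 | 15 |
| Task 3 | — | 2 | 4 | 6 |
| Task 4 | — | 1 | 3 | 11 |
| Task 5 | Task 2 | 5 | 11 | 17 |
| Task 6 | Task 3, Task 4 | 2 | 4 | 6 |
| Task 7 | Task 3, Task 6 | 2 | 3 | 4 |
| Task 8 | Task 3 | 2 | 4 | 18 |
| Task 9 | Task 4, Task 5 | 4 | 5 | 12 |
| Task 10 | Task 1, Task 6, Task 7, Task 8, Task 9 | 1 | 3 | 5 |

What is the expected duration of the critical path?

24 days

te_Task 1 = (2 + 4·6 + 10)/6 = 36/6 = 6
te_Task 2 = (1 + 4·2 + 15)/6 = 24/6 = 4
te_Task 3 = (2 + 4·4 + 6)/6 = 24/6 = 4
te_Task 4 = (1 + 4·3 + 11)/6 = 24/6 = 4
te_Task 5 = (5 + 4·11 + 17)/6 = 66/6 = 11
te_Task 6 = (2 + 4·4 + 6)/6 = 24/6 = 4
te_Task 7 = (2 + 4·3 + 4)/6 = 18/6 = 3
te_Task 8 = (2 + 4·4 + 18)/6 = 36/6 = 6
te_Task 9 = (4 + 4·5 + 12)/6 = 36/6 = 6
te_Task 10 = (1 + 4·3 + 5)/6 = 18/6 = 3

Forward pass:
ES_Task 1 = 0; EF_Task 1 = 6
ES_Task 2 = 0; EF_Task 2 = 4
ES_Task 3 = 0; EF_Task 3 = 4
ES_Task 4 = 0; EF_Task 4 = 4
ES_Task 5 = 4; EF_Task 5 = 4+11 = 15
ES_Task 6 = max(EF_Task 3=4, EF_Task 4=4) = 4; EF_Task 6 = 4+4 = 8
ES_Task 7 = max(EF_Task 3=4, EF_Task 6=8) = 8; EF_Task 7 = 8+3 = 11
ES_Task 8 = 4; EF_Task 8 = 4+6 = 10
ES_Task 9 = max(EF_Task 4=4, EF_Task 5=15) = 15; EF_Task 9 = 15+6 = 21
ES_Task 10 = max(EF_Task 1=6, EF_Task 6=8, EF_Task 7=11, EF_Task 8=10, EF_Task 9=21) = 21; EF_Task 10 = 21+3 = 24
Expected project duration μ = 24 days. Critical path: Task 2 → Task 5 → Task 9 → Task 10.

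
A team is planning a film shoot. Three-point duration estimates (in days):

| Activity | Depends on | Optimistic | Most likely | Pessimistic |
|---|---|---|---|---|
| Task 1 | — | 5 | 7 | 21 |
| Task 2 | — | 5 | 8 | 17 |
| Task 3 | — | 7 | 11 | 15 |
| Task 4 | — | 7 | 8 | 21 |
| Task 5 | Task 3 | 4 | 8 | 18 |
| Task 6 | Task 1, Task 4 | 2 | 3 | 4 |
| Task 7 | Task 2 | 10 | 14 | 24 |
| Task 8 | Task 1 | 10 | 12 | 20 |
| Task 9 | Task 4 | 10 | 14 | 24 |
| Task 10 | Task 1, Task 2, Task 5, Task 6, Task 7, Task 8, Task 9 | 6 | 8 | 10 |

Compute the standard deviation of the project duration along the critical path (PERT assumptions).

te_Task 1 = (5 + 4·7 + 21)/6 = 54/6 = 9; σ²_Task 1 = ((21−5)/6)² = 7.111
te_Task 2 = (5 + 4·8 + 17)/6 = 54/6 = 9; σ²_Task 2 = ((17−5)/6)² = 4.000
te_Task 3 = (7 + 4·11 + 15)/6 = 66/6 = 11; σ²_Task 3 = ((15−7)/6)² = 1.778
te_Task 4 = (7 + 4·8 + 21)/6 = 60/6 = 10; σ²_Task 4 = ((21−7)/6)² = 5.444
te_Task 5 = (4 + 4·8 + 18)/6 = 54/6 = 9; σ²_Task 5 = ((18−4)/6)² = 5.444
te_Task 6 = (2 + 4·3 + 4)/6 = 18/6 = 3; σ²_Task 6 = ((4−2)/6)² = 0.111
te_Task 7 = (10 + 4·14 + 24)/6 = 90/6 = 15; σ²_Task 7 = ((24−10)/6)² = 5.444
te_Task 8 = (10 + 4·12 + 20)/6 = 78/6 = 13; σ²_Task 8 = ((20−10)/6)² = 2.778
te_Task 9 = (10 + 4·14 + 24)/6 = 90/6 = 15; σ²_Task 9 = ((24−10)/6)² = 5.444
te_Task 10 = (6 + 4·8 + 10)/6 = 48/6 = 8; σ²_Task 10 = ((10−6)/6)² = 0.444

Forward pass:
ES_Task 1 = 0; EF_Task 1 = 9
ES_Task 2 = 0; EF_Task 2 = 9
ES_Task 3 = 0; EF_Task 3 = 11
ES_Task 4 = 0; EF_Task 4 = 10
ES_Task 5 = 11; EF_Task 5 = 11+9 = 20
ES_Task 6 = max(EF_Task 1=9, EF_Task 4=10) = 10; EF_Task 6 = 10+3 = 13
ES_Task 7 = 9; EF_Task 7 = 9+15 = 24
ES_Task 8 = 9; EF_Task 8 = 9+13 = 22
ES_Task 9 = 10; EF_Task 9 = 10+15 = 25
ES_Task 10 = max(EF_Task 1=9, EF_Task 2=9, EF_Task 5=20, EF_Task 6=13, EF_Task 7=24, EF_Task 8=22, EF_Task 9=25) = 25; EF_Task 10 = 25+8 = 33
Expected project duration μ = 33 days. Critical path: Task 4 → Task 9 → Task 10.

Variance along critical path = 5.444 + 5.444 + 0.444 = 11.333
σ = √11.333 = 3.367 days

3.37 days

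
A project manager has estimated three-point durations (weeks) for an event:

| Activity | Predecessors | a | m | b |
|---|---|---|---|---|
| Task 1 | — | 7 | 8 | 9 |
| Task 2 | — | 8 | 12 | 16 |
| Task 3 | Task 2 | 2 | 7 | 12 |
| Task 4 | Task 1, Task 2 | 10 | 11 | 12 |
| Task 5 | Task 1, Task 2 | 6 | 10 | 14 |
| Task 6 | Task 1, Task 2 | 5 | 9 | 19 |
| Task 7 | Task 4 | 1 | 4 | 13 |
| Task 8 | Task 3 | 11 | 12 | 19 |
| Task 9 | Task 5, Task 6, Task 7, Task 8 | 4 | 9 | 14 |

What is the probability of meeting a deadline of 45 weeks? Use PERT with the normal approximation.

0.907

te_Task 1 = (7 + 4·8 + 9)/6 = 48/6 = 8; σ²_Task 1 = ((9−7)/6)² = 0.111
te_Task 2 = (8 + 4·12 + 16)/6 = 72/6 = 12; σ²_Task 2 = ((16−8)/6)² = 1.778
te_Task 3 = (2 + 4·7 + 12)/6 = 42/6 = 7; σ²_Task 3 = ((12−2)/6)² = 2.778
te_Task 4 = (10 + 4·11 + 12)/6 = 66/6 = 11; σ²_Task 4 = ((12−10)/6)² = 0.111
te_Task 5 = (6 + 4·10 + 14)/6 = 60/6 = 10; σ²_Task 5 = ((14−6)/6)² = 1.778
te_Task 6 = (5 + 4·9 + 19)/6 = 60/6 = 10; σ²_Task 6 = ((19−5)/6)² = 5.444
te_Task 7 = (1 + 4·4 + 13)/6 = 30/6 = 5; σ²_Task 7 = ((13−1)/6)² = 4.000
te_Task 8 = (11 + 4·12 + 19)/6 = 78/6 = 13; σ²_Task 8 = ((19−11)/6)² = 1.778
te_Task 9 = (4 + 4·9 + 14)/6 = 54/6 = 9; σ²_Task 9 = ((14−4)/6)² = 2.778

Forward pass:
ES_Task 1 = 0; EF_Task 1 = 8
ES_Task 2 = 0; EF_Task 2 = 12
ES_Task 3 = 12; EF_Task 3 = 12+7 = 19
ES_Task 4 = max(EF_Task 1=8, EF_Task 2=12) = 12; EF_Task 4 = 12+11 = 23
ES_Task 5 = max(EF_Task 1=8, EF_Task 2=12) = 12; EF_Task 5 = 12+10 = 22
ES_Task 6 = max(EF_Task 1=8, EF_Task 2=12) = 12; EF_Task 6 = 12+10 = 22
ES_Task 7 = 23; EF_Task 7 = 23+5 = 28
ES_Task 8 = 19; EF_Task 8 = 19+13 = 32
ES_Task 9 = max(EF_Task 5=22, EF_Task 6=22, EF_Task 7=28, EF_Task 8=32) = 32; EF_Task 9 = 32+9 = 41
Expected project duration μ = 41 weeks. Critical path: Task 2 → Task 3 → Task 8 → Task 9.

Variance along critical path = 1.778 + 2.778 + 1.778 + 2.778 = 9.111; σ = √9.111 = 3.018 weeks.
Z = (45 − 41) / 3.018 = 1.325
P(T ≤ 45) = Φ(1.325) ≈ 0.907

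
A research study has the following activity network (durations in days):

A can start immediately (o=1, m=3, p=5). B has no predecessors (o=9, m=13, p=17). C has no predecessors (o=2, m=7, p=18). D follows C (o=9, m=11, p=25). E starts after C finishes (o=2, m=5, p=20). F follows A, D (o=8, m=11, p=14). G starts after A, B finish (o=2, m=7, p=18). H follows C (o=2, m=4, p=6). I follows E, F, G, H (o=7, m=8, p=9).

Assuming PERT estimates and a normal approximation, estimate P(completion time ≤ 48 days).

0.979

te_A = (1 + 4·3 + 5)/6 = 18/6 = 3; σ²_A = ((5−1)/6)² = 0.444
te_B = (9 + 4·13 + 17)/6 = 78/6 = 13; σ²_B = ((17−9)/6)² = 1.778
te_C = (2 + 4·7 + 18)/6 = 48/6 = 8; σ²_C = ((18−2)/6)² = 7.111
te_D = (9 + 4·11 + 25)/6 = 78/6 = 13; σ²_D = ((25−9)/6)² = 7.111
te_E = (2 + 4·5 + 20)/6 = 42/6 = 7; σ²_E = ((20−2)/6)² = 9.000
te_F = (8 + 4·11 + 14)/6 = 66/6 = 11; σ²_F = ((14−8)/6)² = 1.000
te_G = (2 + 4·7 + 18)/6 = 48/6 = 8; σ²_G = ((18−2)/6)² = 7.111
te_H = (2 + 4·4 + 6)/6 = 24/6 = 4; σ²_H = ((6−2)/6)² = 0.444
te_I = (7 + 4·8 + 9)/6 = 48/6 = 8; σ²_I = ((9−7)/6)² = 0.111

Forward pass:
ES_A = 0; EF_A = 3
ES_B = 0; EF_B = 13
ES_C = 0; EF_C = 8
ES_D = 8; EF_D = 8+13 = 21
ES_E = 8; EF_E = 8+7 = 15
ES_F = max(EF_A=3, EF_D=21) = 21; EF_F = 21+11 = 32
ES_G = max(EF_A=3, EF_B=13) = 13; EF_G = 13+8 = 21
ES_H = 8; EF_H = 8+4 = 12
ES_I = max(EF_E=15, EF_F=32, EF_G=21, EF_H=12) = 32; EF_I = 32+8 = 40
Expected project duration μ = 40 days. Critical path: C → D → F → I.

Variance along critical path = 7.111 + 7.111 + 1.000 + 0.111 = 15.333; σ = √15.333 = 3.916 days.
Z = (48 − 40) / 3.916 = 2.043
P(T ≤ 48) = Φ(2.043) ≈ 0.979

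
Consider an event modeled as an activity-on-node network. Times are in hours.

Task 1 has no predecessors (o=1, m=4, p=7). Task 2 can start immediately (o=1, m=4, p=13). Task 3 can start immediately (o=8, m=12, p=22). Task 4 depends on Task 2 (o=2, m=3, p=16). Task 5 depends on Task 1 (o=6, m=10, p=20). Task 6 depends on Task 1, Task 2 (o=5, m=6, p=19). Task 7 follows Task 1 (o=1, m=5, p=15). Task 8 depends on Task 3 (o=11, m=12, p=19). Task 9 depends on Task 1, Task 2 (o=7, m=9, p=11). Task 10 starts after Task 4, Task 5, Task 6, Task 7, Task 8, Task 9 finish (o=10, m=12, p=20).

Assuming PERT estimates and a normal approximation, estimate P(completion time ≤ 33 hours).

0.029

te_Task 1 = (1 + 4·4 + 7)/6 = 24/6 = 4; σ²_Task 1 = ((7−1)/6)² = 1.000
te_Task 2 = (1 + 4·4 + 13)/6 = 30/6 = 5; σ²_Task 2 = ((13−1)/6)² = 4.000
te_Task 3 = (8 + 4·12 + 22)/6 = 78/6 = 13; σ²_Task 3 = ((22−8)/6)² = 5.444
te_Task 4 = (2 + 4·3 + 16)/6 = 30/6 = 5; σ²_Task 4 = ((16−2)/6)² = 5.444
te_Task 5 = (6 + 4·10 + 20)/6 = 66/6 = 11; σ²_Task 5 = ((20−6)/6)² = 5.444
te_Task 6 = (5 + 4·6 + 19)/6 = 48/6 = 8; σ²_Task 6 = ((19−5)/6)² = 5.444
te_Task 7 = (1 + 4·5 + 15)/6 = 36/6 = 6; σ²_Task 7 = ((15−1)/6)² = 5.444
te_Task 8 = (11 + 4·12 + 19)/6 = 78/6 = 13; σ²_Task 8 = ((19−11)/6)² = 1.778
te_Task 9 = (7 + 4·9 + 11)/6 = 54/6 = 9; σ²_Task 9 = ((11−7)/6)² = 0.444
te_Task 10 = (10 + 4·12 + 20)/6 = 78/6 = 13; σ²_Task 10 = ((20−10)/6)² = 2.778

Forward pass:
ES_Task 1 = 0; EF_Task 1 = 4
ES_Task 2 = 0; EF_Task 2 = 5
ES_Task 3 = 0; EF_Task 3 = 13
ES_Task 4 = 5; EF_Task 4 = 5+5 = 10
ES_Task 5 = 4; EF_Task 5 = 4+11 = 15
ES_Task 6 = max(EF_Task 1=4, EF_Task 2=5) = 5; EF_Task 6 = 5+8 = 13
ES_Task 7 = 4; EF_Task 7 = 4+6 = 10
ES_Task 8 = 13; EF_Task 8 = 13+13 = 26
ES_Task 9 = max(EF_Task 1=4, EF_Task 2=5) = 5; EF_Task 9 = 5+9 = 14
ES_Task 10 = max(EF_Task 4=10, EF_Task 5=15, EF_Task 6=13, EF_Task 7=10, EF_Task 8=26, EF_Task 9=14) = 26; EF_Task 10 = 26+13 = 39
Expected project duration μ = 39 hours. Critical path: Task 3 → Task 8 → Task 10.

Variance along critical path = 5.444 + 1.778 + 2.778 = 10.000; σ = √10.000 = 3.162 hours.
Z = (33 − 39) / 3.162 = -1.897
P(T ≤ 33) = Φ(-1.897) ≈ 0.029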